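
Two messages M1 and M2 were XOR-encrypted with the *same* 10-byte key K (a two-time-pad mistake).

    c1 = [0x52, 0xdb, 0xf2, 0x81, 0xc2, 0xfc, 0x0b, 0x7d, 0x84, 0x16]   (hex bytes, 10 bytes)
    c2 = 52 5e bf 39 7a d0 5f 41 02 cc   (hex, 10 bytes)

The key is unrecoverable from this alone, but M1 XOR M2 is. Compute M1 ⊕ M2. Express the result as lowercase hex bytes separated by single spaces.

c1 ⊕ c2 = (M1 ⊕ K) ⊕ (M2 ⊕ K) = M1 ⊕ M2 — the shared key cancels under XOR.
byte 0: 52 xor 52 = 00
byte 1: db xor 5e = 85
byte 2: f2 xor bf = 4d
byte 3: 81 xor 39 = b8
byte 4: c2 xor 7a = b8
byte 5: fc xor d0 = 2c
byte 6: 0b xor 5f = 54
byte 7: 7d xor 41 = 3c
byte 8: 84 xor 02 = 86
byte 9: 16 xor cc = da

00 85 4d b8 b8 2c 54 3c 86 da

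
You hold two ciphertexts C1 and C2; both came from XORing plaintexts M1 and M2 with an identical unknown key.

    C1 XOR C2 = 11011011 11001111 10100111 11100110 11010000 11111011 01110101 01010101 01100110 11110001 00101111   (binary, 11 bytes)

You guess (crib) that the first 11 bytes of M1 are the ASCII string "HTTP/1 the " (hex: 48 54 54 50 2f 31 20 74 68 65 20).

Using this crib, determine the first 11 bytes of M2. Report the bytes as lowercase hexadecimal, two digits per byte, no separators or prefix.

939bf3b6ffca55210e940f

Since C1 ⊕ C2 = M1 ⊕ M2, XORing with the guessed M1 bytes yields the corresponding M2 bytes: M2 = (C1 ⊕ C2) ⊕ M1.
byte 0: db ⊕ 48 = 93
byte 1: cf ⊕ 54 = 9b
byte 2: a7 ⊕ 54 = f3
byte 3: e6 ⊕ 50 = b6
byte 4: d0 ⊕ 2f = ff
byte 5: fb ⊕ 31 = ca
byte 6: 75 ⊕ 20 = 55
byte 7: 55 ⊕ 74 = 21
byte 8: 66 ⊕ 68 = 0e
byte 9: f1 ⊕ 65 = 94
byte 10: 2f ⊕ 20 = 0f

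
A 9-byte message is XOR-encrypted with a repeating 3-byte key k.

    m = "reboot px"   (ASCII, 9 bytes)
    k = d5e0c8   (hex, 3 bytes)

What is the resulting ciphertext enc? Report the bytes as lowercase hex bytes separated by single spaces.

The 3-byte key repeats, so the effective keystream is d5 e0 c8 d5 e0 c8 d5 e0 c8.
byte 0: 72 XOR d5 = a7
byte 1: 65 XOR e0 = 85
byte 2: 62 XOR c8 = aa
byte 3: 6f XOR d5 = ba
byte 4: 6f XOR e0 = 8f
byte 5: 74 XOR c8 = bc
byte 6: 20 XOR d5 = f5
byte 7: 70 XOR e0 = 90
byte 8: 78 XOR c8 = b0

a7 85 aa ba 8f bc f5 90 b0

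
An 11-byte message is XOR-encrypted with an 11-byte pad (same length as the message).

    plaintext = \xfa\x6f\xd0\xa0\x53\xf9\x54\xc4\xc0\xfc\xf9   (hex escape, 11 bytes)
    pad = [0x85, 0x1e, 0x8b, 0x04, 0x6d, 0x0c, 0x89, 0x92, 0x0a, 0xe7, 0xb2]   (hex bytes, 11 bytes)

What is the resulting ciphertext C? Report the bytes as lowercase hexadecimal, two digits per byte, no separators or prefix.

XOR is its own inverse, so applying the key byte-wise gives the result directly.
byte 0: fa ⊕ 85 = 7f
byte 1: 6f ⊕ 1e = 71
byte 2: d0 ⊕ 8b = 5b
byte 3: a0 ⊕ 04 = a4
byte 4: 53 ⊕ 6d = 3e
byte 5: f9 ⊕ 0c = f5
byte 6: 54 ⊕ 89 = dd
byte 7: c4 ⊕ 92 = 56
byte 8: c0 ⊕ 0a = ca
byte 9: fc ⊕ e7 = 1b
byte 10: f9 ⊕ b2 = 4b

7f715ba43ef5dd56ca1b4b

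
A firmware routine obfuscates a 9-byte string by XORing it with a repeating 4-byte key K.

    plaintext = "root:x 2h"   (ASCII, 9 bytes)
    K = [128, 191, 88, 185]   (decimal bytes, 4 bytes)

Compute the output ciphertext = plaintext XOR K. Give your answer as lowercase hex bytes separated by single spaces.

The 4-byte key repeats, so the effective keystream is 80 bf 58 b9 80 bf 58 b9 80.
byte 0: 72 ^ 80 = f2
byte 1: 6f ^ bf = d0
byte 2: 6f ^ 58 = 37
byte 3: 74 ^ b9 = cd
byte 4: 3a ^ 80 = ba
byte 5: 78 ^ bf = c7
byte 6: 20 ^ 58 = 78
byte 7: 32 ^ b9 = 8b
byte 8: 68 ^ 80 = e8

f2 d0 37 cd ba c7 78 8b e8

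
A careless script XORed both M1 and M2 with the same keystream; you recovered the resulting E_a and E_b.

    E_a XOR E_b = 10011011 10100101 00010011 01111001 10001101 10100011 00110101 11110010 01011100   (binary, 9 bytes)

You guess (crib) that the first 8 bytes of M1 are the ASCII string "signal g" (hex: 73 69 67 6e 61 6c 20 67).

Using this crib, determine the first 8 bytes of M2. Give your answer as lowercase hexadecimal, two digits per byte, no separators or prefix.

Since E_a ⊕ E_b = M1 ⊕ M2, XORing with the guessed M1 bytes yields the corresponding M2 bytes: M2 = (E_a ⊕ E_b) ⊕ M1.
9b xor 73 = e8
a5 xor 69 = cc
13 xor 67 = 74
79 xor 6e = 17
8d xor 61 = ec
a3 xor 6c = cf
35 xor 20 = 15
f2 xor 67 = 95

e8cc7417eccf1595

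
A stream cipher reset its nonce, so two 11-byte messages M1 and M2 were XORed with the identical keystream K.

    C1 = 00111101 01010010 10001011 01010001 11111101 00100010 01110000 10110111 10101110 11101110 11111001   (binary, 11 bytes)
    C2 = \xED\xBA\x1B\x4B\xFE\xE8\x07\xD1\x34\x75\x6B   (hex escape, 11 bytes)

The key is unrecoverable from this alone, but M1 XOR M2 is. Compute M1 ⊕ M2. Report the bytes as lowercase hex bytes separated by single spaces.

C1 ⊕ C2 = (M1 ⊕ K) ⊕ (M2 ⊕ K) = M1 ⊕ M2 — the shared key cancels under XOR.
3d ⊕ ed = d0
52 ⊕ ba = e8
8b ⊕ 1b = 90
51 ⊕ 4b = 1a
fd ⊕ fe = 03
22 ⊕ e8 = ca
70 ⊕ 07 = 77
b7 ⊕ d1 = 66
ae ⊕ 34 = 9a
ee ⊕ 75 = 9b
f9 ⊕ 6b = 92

d0 e8 90 1a 03 ca 77 66 9a 9b 92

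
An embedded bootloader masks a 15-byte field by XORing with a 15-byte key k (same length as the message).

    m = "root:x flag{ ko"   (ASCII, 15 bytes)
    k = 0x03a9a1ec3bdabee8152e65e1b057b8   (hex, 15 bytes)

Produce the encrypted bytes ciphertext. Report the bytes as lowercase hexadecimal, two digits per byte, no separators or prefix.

byte 0: 114 ⊕   3 = 113
byte 1: 111 ⊕ 169 = 198
byte 2: 111 ⊕ 161 = 206
byte 3: 116 ⊕ 236 = 152
byte 4:  58 ⊕  59 =   1
byte 5: 120 ⊕ 218 = 162
byte 6:  32 ⊕ 190 = 158
byte 7: 102 ⊕ 232 = 142
byte 8: 108 ⊕  21 = 121
byte 9:  97 ⊕  46 =  79
byte 10: 103 ⊕ 101 =   2
byte 11: 123 ⊕ 225 = 154
byte 12:  32 ⊕ 176 = 144
byte 13: 107 ⊕  87 =  60
byte 14: 111 ⊕ 184 = 215

71c6ce9801a29e8e794f029a903cd7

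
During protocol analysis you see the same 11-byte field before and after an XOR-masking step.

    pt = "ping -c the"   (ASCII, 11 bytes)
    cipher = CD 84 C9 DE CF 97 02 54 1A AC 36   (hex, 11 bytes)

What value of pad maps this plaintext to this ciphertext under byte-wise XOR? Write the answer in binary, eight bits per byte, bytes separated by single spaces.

10111101 11101101 10100111 10111001 11101111 10111010 01100001 01110100 01101110 11000100 01010011

Since cipher = pt ⊕ pad, XORing both sides with pt gives pad = pt ⊕ cipher.
byte 0: 70 ⊕ cd = bd
byte 1: 69 ⊕ 84 = ed
byte 2: 6e ⊕ c9 = a7
byte 3: 67 ⊕ de = b9
byte 4: 20 ⊕ cf = ef
byte 5: 2d ⊕ 97 = ba
byte 6: 63 ⊕ 02 = 61
byte 7: 20 ⊕ 54 = 74
byte 8: 74 ⊕ 1a = 6e
byte 9: 68 ⊕ ac = c4
byte 10: 65 ⊕ 36 = 53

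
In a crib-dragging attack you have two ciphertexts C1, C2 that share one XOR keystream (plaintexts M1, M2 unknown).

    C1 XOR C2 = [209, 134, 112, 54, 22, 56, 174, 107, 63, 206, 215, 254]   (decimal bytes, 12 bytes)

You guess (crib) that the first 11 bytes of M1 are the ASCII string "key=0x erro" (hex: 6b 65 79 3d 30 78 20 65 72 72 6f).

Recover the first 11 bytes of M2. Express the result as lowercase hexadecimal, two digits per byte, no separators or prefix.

Since C1 ⊕ C2 = M1 ⊕ M2, XORing with the guessed M1 bytes yields the corresponding M2 bytes: M2 = (C1 ⊕ C2) ⊕ M1.
d1 ⊕ 6b = ba
86 ⊕ 65 = e3
70 ⊕ 79 = 09
36 ⊕ 3d = 0b
16 ⊕ 30 = 26
38 ⊕ 78 = 40
ae ⊕ 20 = 8e
6b ⊕ 65 = 0e
3f ⊕ 72 = 4d
ce ⊕ 72 = bc
d7 ⊕ 6f = b8

bae3090b26408e0e4dbcb8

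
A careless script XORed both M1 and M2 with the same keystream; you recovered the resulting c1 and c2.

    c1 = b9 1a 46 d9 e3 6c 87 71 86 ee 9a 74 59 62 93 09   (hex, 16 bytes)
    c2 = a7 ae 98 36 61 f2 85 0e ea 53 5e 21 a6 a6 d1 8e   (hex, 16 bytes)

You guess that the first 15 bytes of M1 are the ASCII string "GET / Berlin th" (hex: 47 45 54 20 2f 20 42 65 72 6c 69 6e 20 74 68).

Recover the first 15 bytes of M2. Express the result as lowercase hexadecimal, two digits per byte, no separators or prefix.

59f18acfadbe401a1ed1ad3bdfb02a

First, c1 ⊕ c2 = (M1 ⊕ K) ⊕ (M2 ⊕ K) = M1 ⊕ M2, so the key drops out. Then M2 = (M1 ⊕ M2) ⊕ M1 over the first 15 bytes.
byte 0: (b9 ^ a7) ^ 47 = 1e ^ 47 = 59
byte 1: (1a ^ ae) ^ 45 = b4 ^ 45 = f1
byte 2: (46 ^ 98) ^ 54 = de ^ 54 = 8a
byte 3: (d9 ^ 36) ^ 20 = ef ^ 20 = cf
byte 4: (e3 ^ 61) ^ 2f = 82 ^ 2f = ad
byte 5: (6c ^ f2) ^ 20 = 9e ^ 20 = be
byte 6: (87 ^ 85) ^ 42 = 02 ^ 42 = 40
byte 7: (71 ^ 0e) ^ 65 = 7f ^ 65 = 1a
byte 8: (86 ^ ea) ^ 72 = 6c ^ 72 = 1e
byte 9: (ee ^ 53) ^ 6c = bd ^ 6c = d1
byte 10: (9a ^ 5e) ^ 69 = c4 ^ 69 = ad
byte 11: (74 ^ 21) ^ 6e = 55 ^ 6e = 3b
byte 12: (59 ^ a6) ^ 20 = ff ^ 20 = df
byte 13: (62 ^ a6) ^ 74 = c4 ^ 74 = b0
byte 14: (93 ^ d1) ^ 68 = 42 ^ 68 = 2a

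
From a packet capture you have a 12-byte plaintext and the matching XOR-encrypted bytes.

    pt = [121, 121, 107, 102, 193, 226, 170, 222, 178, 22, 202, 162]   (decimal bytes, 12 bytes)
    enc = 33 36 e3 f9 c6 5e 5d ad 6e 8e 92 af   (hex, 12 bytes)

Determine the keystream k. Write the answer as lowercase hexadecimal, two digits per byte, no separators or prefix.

Since enc = pt ⊕ k, XORing both sides with pt gives k = pt ⊕ enc.
byte 0: 79 xor 33 = 4a
byte 1: 79 xor 36 = 4f
byte 2: 6b xor e3 = 88
byte 3: 66 xor f9 = 9f
byte 4: c1 xor c6 = 07
byte 5: e2 xor 5e = bc
byte 6: aa xor 5d = f7
byte 7: de xor ad = 73
byte 8: b2 xor 6e = dc
byte 9: 16 xor 8e = 98
byte 10: ca xor 92 = 58
byte 11: a2 xor af = 0d

4a4f889f07bcf773dc98580d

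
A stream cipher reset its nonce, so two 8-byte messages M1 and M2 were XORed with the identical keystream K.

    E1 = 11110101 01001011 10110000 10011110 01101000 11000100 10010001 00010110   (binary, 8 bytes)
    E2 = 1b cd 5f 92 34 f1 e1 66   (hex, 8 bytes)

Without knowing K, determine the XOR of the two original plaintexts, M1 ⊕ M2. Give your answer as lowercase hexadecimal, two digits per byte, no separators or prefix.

E1 ⊕ E2 = (M1 ⊕ K) ⊕ (M2 ⊕ K) = M1 ⊕ M2 — the shared key cancels under XOR.
f5 ^ 1b = ee
4b ^ cd = 86
b0 ^ 5f = ef
9e ^ 92 = 0c
68 ^ 34 = 5c
c4 ^ f1 = 35
91 ^ e1 = 70
16 ^ 66 = 70

ee86ef0c5c357070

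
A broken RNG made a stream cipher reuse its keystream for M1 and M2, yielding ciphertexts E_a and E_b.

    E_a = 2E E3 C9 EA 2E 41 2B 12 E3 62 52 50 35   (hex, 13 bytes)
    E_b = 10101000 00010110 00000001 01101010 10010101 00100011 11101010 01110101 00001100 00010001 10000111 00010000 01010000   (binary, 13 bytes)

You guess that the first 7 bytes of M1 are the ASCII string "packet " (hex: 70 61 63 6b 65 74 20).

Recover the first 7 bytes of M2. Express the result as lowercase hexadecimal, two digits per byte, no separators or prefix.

First, E_a ⊕ E_b = (M1 ⊕ K) ⊕ (M2 ⊕ K) = M1 ⊕ M2, so the key drops out. Then M2 = (M1 ⊕ M2) ⊕ M1 over the first 7 bytes.
byte 0: (2e ⊕ a8) ⊕ 70 = 86 ⊕ 70 = f6
byte 1: (e3 ⊕ 16) ⊕ 61 = f5 ⊕ 61 = 94
byte 2: (c9 ⊕ 01) ⊕ 63 = c8 ⊕ 63 = ab
byte 3: (ea ⊕ 6a) ⊕ 6b = 80 ⊕ 6b = eb
byte 4: (2e ⊕ 95) ⊕ 65 = bb ⊕ 65 = de
byte 5: (41 ⊕ 23) ⊕ 74 = 62 ⊕ 74 = 16
byte 6: (2b ⊕ ea) ⊕ 20 = c1 ⊕ 20 = e1

f694abebde16e1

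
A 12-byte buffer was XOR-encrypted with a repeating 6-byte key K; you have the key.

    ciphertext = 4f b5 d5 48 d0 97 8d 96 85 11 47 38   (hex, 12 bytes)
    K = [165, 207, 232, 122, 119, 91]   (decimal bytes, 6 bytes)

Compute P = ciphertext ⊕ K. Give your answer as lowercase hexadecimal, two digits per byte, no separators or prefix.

The 6-byte key repeats, so the effective keystream is a5 cf e8 7a 77 5b a5 cf e8 7a 77 5b.
byte 0: 01001111 xor 10100101 = 11101010
byte 1: 10110101 xor 11001111 = 01111010
byte 2: 11010101 xor 11101000 = 00111101
byte 3: 01001000 xor 01111010 = 00110010
byte 4: 11010000 xor 01110111 = 10100111
byte 5: 10010111 xor 01011011 = 11001100
byte 6: 10001101 xor 10100101 = 00101000
byte 7: 10010110 xor 11001111 = 01011001
byte 8: 10000101 xor 11101000 = 01101101
byte 9: 00010001 xor 01111010 = 01101011
byte 10: 01000111 xor 01110111 = 00110000
byte 11: 00111000 xor 01011011 = 01100011

ea7a3d32a7cc28596d6b3063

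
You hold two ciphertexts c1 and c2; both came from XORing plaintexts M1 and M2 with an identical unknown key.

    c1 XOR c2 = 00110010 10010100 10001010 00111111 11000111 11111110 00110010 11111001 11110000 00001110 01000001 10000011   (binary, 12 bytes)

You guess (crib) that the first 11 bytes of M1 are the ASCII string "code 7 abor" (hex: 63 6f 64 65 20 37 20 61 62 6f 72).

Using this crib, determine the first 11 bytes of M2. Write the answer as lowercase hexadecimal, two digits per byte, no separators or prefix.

51fbee5ae7c91298926133

Since c1 ⊕ c2 = M1 ⊕ M2, XORing with the guessed M1 bytes yields the corresponding M2 bytes: M2 = (c1 ⊕ c2) ⊕ M1.
00110010 ⊕ 01100011 = 01010001
10010100 ⊕ 01101111 = 11111011
10001010 ⊕ 01100100 = 11101110
00111111 ⊕ 01100101 = 01011010
11000111 ⊕ 00100000 = 11100111
11111110 ⊕ 00110111 = 11001001
00110010 ⊕ 00100000 = 00010010
11111001 ⊕ 01100001 = 10011000
11110000 ⊕ 01100010 = 10010010
00001110 ⊕ 01101111 = 01100001
01000001 ⊕ 01110010 = 00110011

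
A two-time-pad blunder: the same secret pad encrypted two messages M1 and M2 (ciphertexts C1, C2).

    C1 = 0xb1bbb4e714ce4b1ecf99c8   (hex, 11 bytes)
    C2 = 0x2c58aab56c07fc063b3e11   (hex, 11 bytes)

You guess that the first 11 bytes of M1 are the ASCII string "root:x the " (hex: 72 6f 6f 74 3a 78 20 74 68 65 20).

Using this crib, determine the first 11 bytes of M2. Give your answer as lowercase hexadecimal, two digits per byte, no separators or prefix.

First, C1 ⊕ C2 = (M1 ⊕ K) ⊕ (M2 ⊕ K) = M1 ⊕ M2, so the key drops out. Then M2 = (M1 ⊕ M2) ⊕ M1 over the first 11 bytes.
byte 0: (b1 ^ 2c) ^ 72 = 9d ^ 72 = ef
byte 1: (bb ^ 58) ^ 6f = e3 ^ 6f = 8c
byte 2: (b4 ^ aa) ^ 6f = 1e ^ 6f = 71
byte 3: (e7 ^ b5) ^ 74 = 52 ^ 74 = 26
byte 4: (14 ^ 6c) ^ 3a = 78 ^ 3a = 42
byte 5: (ce ^ 07) ^ 78 = c9 ^ 78 = b1
byte 6: (4b ^ fc) ^ 20 = b7 ^ 20 = 97
byte 7: (1e ^ 06) ^ 74 = 18 ^ 74 = 6c
byte 8: (cf ^ 3b) ^ 68 = f4 ^ 68 = 9c
byte 9: (99 ^ 3e) ^ 65 = a7 ^ 65 = c2
byte 10: (c8 ^ 11) ^ 20 = d9 ^ 20 = f9

ef8c712642b1976c9cc2f9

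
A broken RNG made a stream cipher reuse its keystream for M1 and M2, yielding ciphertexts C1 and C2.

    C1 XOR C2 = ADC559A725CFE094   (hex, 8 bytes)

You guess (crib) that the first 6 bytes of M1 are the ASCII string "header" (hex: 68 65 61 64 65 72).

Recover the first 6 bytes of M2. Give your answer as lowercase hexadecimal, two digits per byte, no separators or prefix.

c5a038c340bd

Since C1 ⊕ C2 = M1 ⊕ M2, XORing with the guessed M1 bytes yields the corresponding M2 bytes: M2 = (C1 ⊕ C2) ⊕ M1.
ad xor 68 = c5
c5 xor 65 = a0
59 xor 61 = 38
a7 xor 64 = c3
25 xor 65 = 40
cf xor 72 = bd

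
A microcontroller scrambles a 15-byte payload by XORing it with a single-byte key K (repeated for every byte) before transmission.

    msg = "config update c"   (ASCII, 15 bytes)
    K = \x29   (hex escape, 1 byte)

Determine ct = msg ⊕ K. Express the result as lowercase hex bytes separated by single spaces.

4a 46 47 4f 40 4e 09 5c 59 4d 48 5d 4c 09 4a

The 1-byte key repeats, so the effective keystream is 29 29 29 29 29 29 29 29 29 29 29 29 29 29 29.
byte 0:  99 XOR  41 =  74
byte 1: 111 XOR  41 =  70
byte 2: 110 XOR  41 =  71
byte 3: 102 XOR  41 =  79
byte 4: 105 XOR  41 =  64
byte 5: 103 XOR  41 =  78
byte 6:  32 XOR  41 =   9
byte 7: 117 XOR  41 =  92
byte 8: 112 XOR  41 =  89
byte 9: 100 XOR  41 =  77
byte 10:  97 XOR  41 =  72
byte 11: 116 XOR  41 =  93
byte 12: 101 XOR  41 =  76
byte 13:  32 XOR  41 =   9
byte 14:  99 XOR  41 =  74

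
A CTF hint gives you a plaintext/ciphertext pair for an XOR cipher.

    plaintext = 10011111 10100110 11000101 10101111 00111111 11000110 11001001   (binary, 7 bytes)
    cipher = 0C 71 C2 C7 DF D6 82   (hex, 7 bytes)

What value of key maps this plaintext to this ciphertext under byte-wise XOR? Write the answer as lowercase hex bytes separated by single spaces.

Since cipher = plaintext ⊕ key, XORing both sides with plaintext gives key = plaintext ⊕ cipher.
byte 0: 159 xor  12 = 147
byte 1: 166 xor 113 = 215
byte 2: 197 xor 194 =   7
byte 3: 175 xor 199 = 104
byte 4:  63 xor 223 = 224
byte 5: 198 xor 214 =  16
byte 6: 201 xor 130 =  75

93 d7 07 68 e0 10 4b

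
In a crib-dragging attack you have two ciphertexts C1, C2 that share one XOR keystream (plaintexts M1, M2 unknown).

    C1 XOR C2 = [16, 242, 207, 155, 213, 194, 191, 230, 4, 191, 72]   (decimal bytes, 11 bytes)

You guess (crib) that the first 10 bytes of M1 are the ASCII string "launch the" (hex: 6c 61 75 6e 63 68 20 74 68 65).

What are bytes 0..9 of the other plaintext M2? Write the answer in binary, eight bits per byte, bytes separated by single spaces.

Since C1 ⊕ C2 = M1 ⊕ M2, XORing with the guessed M1 bytes yields the corresponding M2 bytes: M2 = (C1 ⊕ C2) ⊕ M1.
 16 ^ 108 = 124
242 ^  97 = 147
207 ^ 117 = 186
155 ^ 110 = 245
213 ^  99 = 182
194 ^ 104 = 170
191 ^  32 = 159
230 ^ 116 = 146
  4 ^ 104 = 108
191 ^ 101 = 218

01111100 10010011 10111010 11110101 10110110 10101010 10011111 10010010 01101100 11011010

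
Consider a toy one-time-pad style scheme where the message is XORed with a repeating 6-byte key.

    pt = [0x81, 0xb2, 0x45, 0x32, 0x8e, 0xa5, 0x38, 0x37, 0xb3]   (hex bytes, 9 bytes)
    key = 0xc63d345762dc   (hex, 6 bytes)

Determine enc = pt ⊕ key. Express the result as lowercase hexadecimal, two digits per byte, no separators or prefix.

The 6-byte key repeats, so the effective keystream is c6 3d 34 57 62 dc c6 3d 34.
byte 0: 129 xor 198 =  71
byte 1: 178 xor  61 = 143
byte 2:  69 xor  52 = 113
byte 3:  50 xor  87 = 101
byte 4: 142 xor  98 = 236
byte 5: 165 xor 220 = 121
byte 6:  56 xor 198 = 254
byte 7:  55 xor  61 =  10
byte 8: 179 xor  52 = 135

478f7165ec79fe0a87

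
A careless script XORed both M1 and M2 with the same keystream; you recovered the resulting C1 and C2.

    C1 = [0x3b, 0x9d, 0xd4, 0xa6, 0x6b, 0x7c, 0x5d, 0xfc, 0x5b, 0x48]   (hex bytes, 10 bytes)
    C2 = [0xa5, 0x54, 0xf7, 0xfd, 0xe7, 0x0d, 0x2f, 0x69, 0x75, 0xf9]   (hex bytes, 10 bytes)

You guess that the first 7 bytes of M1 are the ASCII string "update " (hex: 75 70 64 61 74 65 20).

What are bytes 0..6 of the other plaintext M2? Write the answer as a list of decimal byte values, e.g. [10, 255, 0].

First, C1 ⊕ C2 = (M1 ⊕ K) ⊕ (M2 ⊕ K) = M1 ⊕ M2, so the key drops out. Then M2 = (M1 ⊕ M2) ⊕ M1 over the first 7 bytes.
byte 0: (3b XOR a5) XOR 75 = 9e XOR 75 = eb
byte 1: (9d XOR 54) XOR 70 = c9 XOR 70 = b9
byte 2: (d4 XOR f7) XOR 64 = 23 XOR 64 = 47
byte 3: (a6 XOR fd) XOR 61 = 5b XOR 61 = 3a
byte 4: (6b XOR e7) XOR 74 = 8c XOR 74 = f8
byte 5: (7c XOR 0d) XOR 65 = 71 XOR 65 = 14
byte 6: (5d XOR 2f) XOR 20 = 72 XOR 20 = 52

[235, 185, 71, 58, 248, 20, 82]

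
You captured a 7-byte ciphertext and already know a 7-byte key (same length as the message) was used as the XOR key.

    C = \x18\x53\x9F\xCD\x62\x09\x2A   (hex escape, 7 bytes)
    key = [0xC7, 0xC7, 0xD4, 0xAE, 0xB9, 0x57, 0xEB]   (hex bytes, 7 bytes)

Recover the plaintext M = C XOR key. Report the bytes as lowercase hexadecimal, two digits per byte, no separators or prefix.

df944b63db5ec1

XOR is its own inverse, so applying the key byte-wise gives the result directly.
18 ^ c7 = df
53 ^ c7 = 94
9f ^ d4 = 4b
cd ^ ae = 63
62 ^ b9 = db
09 ^ 57 = 5e
2a ^ eb = c1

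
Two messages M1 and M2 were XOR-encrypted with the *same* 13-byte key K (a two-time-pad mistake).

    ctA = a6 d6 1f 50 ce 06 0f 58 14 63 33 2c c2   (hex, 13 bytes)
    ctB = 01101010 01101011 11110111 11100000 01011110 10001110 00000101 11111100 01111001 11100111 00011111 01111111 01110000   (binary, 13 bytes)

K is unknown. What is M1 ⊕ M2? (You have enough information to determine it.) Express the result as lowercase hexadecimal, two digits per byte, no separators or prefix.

ctA ⊕ ctB = (M1 ⊕ K) ⊕ (M2 ⊕ K) = M1 ⊕ M2 — the shared key cancels under XOR.
10100110 ^ 01101010 = 11001100
11010110 ^ 01101011 = 10111101
00011111 ^ 11110111 = 11101000
01010000 ^ 11100000 = 10110000
11001110 ^ 01011110 = 10010000
00000110 ^ 10001110 = 10001000
00001111 ^ 00000101 = 00001010
01011000 ^ 11111100 = 10100100
00010100 ^ 01111001 = 01101101
01100011 ^ 11100111 = 10000100
00110011 ^ 00011111 = 00101100
00101100 ^ 01111111 = 01010011
11000010 ^ 01110000 = 10110010

ccbde8b090880aa46d842c53b2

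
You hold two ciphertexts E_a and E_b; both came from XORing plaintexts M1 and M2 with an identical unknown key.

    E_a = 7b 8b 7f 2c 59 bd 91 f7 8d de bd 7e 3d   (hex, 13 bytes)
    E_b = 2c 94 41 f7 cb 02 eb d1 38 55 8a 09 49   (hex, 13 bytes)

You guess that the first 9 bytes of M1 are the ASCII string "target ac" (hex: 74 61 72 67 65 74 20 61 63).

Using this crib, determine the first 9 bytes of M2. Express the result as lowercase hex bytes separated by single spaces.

First, E_a ⊕ E_b = (M1 ⊕ K) ⊕ (M2 ⊕ K) = M1 ⊕ M2, so the key drops out. Then M2 = (M1 ⊕ M2) ⊕ M1 over the first 9 bytes.
byte 0: (7b xor 2c) xor 74 = 57 xor 74 = 23
byte 1: (8b xor 94) xor 61 = 1f xor 61 = 7e
byte 2: (7f xor 41) xor 72 = 3e xor 72 = 4c
byte 3: (2c xor f7) xor 67 = db xor 67 = bc
byte 4: (59 xor cb) xor 65 = 92 xor 65 = f7
byte 5: (bd xor 02) xor 74 = bf xor 74 = cb
byte 6: (91 xor eb) xor 20 = 7a xor 20 = 5a
byte 7: (f7 xor d1) xor 61 = 26 xor 61 = 47
byte 8: (8d xor 38) xor 63 = b5 xor 63 = d6

23 7e 4c bc f7 cb 5a 47 d6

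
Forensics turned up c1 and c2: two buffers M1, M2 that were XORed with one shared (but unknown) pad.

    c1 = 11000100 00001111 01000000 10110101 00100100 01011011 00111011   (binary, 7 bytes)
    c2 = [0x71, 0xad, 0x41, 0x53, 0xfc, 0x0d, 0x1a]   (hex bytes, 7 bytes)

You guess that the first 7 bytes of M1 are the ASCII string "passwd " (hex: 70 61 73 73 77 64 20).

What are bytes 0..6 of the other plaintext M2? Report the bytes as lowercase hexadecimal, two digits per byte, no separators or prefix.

c5c37295af3201

First, c1 ⊕ c2 = (M1 ⊕ K) ⊕ (M2 ⊕ K) = M1 ⊕ M2, so the key drops out. Then M2 = (M1 ⊕ M2) ⊕ M1 over the first 7 bytes.
byte 0: (c4 XOR 71) XOR 70 = b5 XOR 70 = c5
byte 1: (0f XOR ad) XOR 61 = a2 XOR 61 = c3
byte 2: (40 XOR 41) XOR 73 = 01 XOR 73 = 72
byte 3: (b5 XOR 53) XOR 73 = e6 XOR 73 = 95
byte 4: (24 XOR fc) XOR 77 = d8 XOR 77 = af
byte 5: (5b XOR 0d) XOR 64 = 56 XOR 64 = 32
byte 6: (3b XOR 1a) XOR 20 = 21 XOR 20 = 01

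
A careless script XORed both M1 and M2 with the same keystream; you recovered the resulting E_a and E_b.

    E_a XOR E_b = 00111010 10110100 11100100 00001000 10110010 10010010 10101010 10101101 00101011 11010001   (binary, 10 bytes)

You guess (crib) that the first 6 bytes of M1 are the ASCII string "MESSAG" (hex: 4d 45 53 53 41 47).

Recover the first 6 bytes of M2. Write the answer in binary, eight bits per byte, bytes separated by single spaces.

01110111 11110001 10110111 01011011 11110011 11010101

Since E_a ⊕ E_b = M1 ⊕ M2, XORing with the guessed M1 bytes yields the corresponding M2 bytes: M2 = (E_a ⊕ E_b) ⊕ M1.
3a XOR 4d = 77
b4 XOR 45 = f1
e4 XOR 53 = b7
08 XOR 53 = 5b
b2 XOR 41 = f3
92 XOR 47 = d5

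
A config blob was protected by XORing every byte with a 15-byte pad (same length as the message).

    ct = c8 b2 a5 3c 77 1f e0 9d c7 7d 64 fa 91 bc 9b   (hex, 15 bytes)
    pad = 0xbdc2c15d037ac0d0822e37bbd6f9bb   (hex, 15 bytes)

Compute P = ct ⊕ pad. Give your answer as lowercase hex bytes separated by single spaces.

75 70 64 61 74 65 20 4d 45 53 53 41 47 45 20

c8 ⊕ bd = 75
b2 ⊕ c2 = 70
a5 ⊕ c1 = 64
3c ⊕ 5d = 61
77 ⊕ 03 = 74
1f ⊕ 7a = 65
e0 ⊕ c0 = 20
9d ⊕ d0 = 4d
c7 ⊕ 82 = 45
7d ⊕ 2e = 53
64 ⊕ 37 = 53
fa ⊕ bb = 41
91 ⊕ d6 = 47
bc ⊕ f9 = 45
9b ⊕ bb = 20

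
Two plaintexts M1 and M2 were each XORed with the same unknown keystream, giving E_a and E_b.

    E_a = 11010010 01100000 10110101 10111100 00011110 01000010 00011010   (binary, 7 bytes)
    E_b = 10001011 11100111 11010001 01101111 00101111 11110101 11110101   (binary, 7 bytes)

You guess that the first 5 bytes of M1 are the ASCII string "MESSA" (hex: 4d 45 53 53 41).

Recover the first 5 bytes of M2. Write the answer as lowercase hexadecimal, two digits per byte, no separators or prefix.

First, E_a ⊕ E_b = (M1 ⊕ K) ⊕ (M2 ⊕ K) = M1 ⊕ M2, so the key drops out. Then M2 = (M1 ⊕ M2) ⊕ M1 over the first 5 bytes.
byte 0: (d2 ⊕ 8b) ⊕ 4d = 59 ⊕ 4d = 14
byte 1: (60 ⊕ e7) ⊕ 45 = 87 ⊕ 45 = c2
byte 2: (b5 ⊕ d1) ⊕ 53 = 64 ⊕ 53 = 37
byte 3: (bc ⊕ 6f) ⊕ 53 = d3 ⊕ 53 = 80
byte 4: (1e ⊕ 2f) ⊕ 41 = 31 ⊕ 41 = 70

14c2378070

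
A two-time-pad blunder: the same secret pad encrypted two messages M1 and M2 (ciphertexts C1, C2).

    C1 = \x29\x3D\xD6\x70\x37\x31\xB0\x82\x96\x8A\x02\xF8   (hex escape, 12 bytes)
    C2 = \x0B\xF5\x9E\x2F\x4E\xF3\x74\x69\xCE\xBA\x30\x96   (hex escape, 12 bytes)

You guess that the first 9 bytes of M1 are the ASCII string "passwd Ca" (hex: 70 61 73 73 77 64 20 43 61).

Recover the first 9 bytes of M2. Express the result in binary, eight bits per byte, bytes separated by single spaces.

01010010 10101001 00111011 00101100 00001110 10100110 11100100 10101000 00111001

First, C1 ⊕ C2 = (M1 ⊕ K) ⊕ (M2 ⊕ K) = M1 ⊕ M2, so the key drops out. Then M2 = (M1 ⊕ M2) ⊕ M1 over the first 9 bytes.
byte 0: (29 ^ 0b) ^ 70 = 22 ^ 70 = 52
byte 1: (3d ^ f5) ^ 61 = c8 ^ 61 = a9
byte 2: (d6 ^ 9e) ^ 73 = 48 ^ 73 = 3b
byte 3: (70 ^ 2f) ^ 73 = 5f ^ 73 = 2c
byte 4: (37 ^ 4e) ^ 77 = 79 ^ 77 = 0e
byte 5: (31 ^ f3) ^ 64 = c2 ^ 64 = a6
byte 6: (b0 ^ 74) ^ 20 = c4 ^ 20 = e4
byte 7: (82 ^ 69) ^ 43 = eb ^ 43 = a8
byte 8: (96 ^ ce) ^ 61 = 58 ^ 61 = 39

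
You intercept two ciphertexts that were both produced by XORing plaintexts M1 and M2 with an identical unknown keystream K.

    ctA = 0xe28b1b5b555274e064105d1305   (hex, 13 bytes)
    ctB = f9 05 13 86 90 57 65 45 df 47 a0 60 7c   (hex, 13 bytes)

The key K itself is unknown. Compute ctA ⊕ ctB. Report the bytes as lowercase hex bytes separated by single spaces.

ctA ⊕ ctB = (M1 ⊕ K) ⊕ (M2 ⊕ K) = M1 ⊕ M2 — the shared key cancels under XOR.
11100010 ⊕ 11111001 = 00011011
10001011 ⊕ 00000101 = 10001110
00011011 ⊕ 00010011 = 00001000
01011011 ⊕ 10000110 = 11011101
01010101 ⊕ 10010000 = 11000101
01010010 ⊕ 01010111 = 00000101
01110100 ⊕ 01100101 = 00010001
11100000 ⊕ 01000101 = 10100101
01100100 ⊕ 11011111 = 10111011
00010000 ⊕ 01000111 = 01010111
01011101 ⊕ 10100000 = 11111101
00010011 ⊕ 01100000 = 01110011
00000101 ⊕ 01111100 = 01111001

1b 8e 08 dd c5 05 11 a5 bb 57 fd 73 79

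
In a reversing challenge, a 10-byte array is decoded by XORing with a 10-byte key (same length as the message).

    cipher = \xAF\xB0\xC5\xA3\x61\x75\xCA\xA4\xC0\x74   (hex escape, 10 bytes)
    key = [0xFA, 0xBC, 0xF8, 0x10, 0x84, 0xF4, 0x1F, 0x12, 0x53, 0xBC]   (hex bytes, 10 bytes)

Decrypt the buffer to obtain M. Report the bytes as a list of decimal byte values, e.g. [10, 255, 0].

[85, 12, 61, 179, 229, 129, 213, 182, 147, 200]

byte 0: 175 xor 250 =  85
byte 1: 176 xor 188 =  12
byte 2: 197 xor 248 =  61
byte 3: 163 xor  16 = 179
byte 4:  97 xor 132 = 229
byte 5: 117 xor 244 = 129
byte 6: 202 xor  31 = 213
byte 7: 164 xor  18 = 182
byte 8: 192 xor  83 = 147
byte 9: 116 xor 188 = 200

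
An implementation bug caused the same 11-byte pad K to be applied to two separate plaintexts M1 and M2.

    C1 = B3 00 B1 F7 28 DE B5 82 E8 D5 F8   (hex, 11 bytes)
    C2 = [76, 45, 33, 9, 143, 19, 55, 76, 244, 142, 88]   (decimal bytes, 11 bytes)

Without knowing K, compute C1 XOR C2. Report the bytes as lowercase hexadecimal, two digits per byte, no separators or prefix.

ff2d90fea7cd82ce1c5ba0

C1 ⊕ C2 = (M1 ⊕ K) ⊕ (M2 ⊕ K) = M1 ⊕ M2 — the shared key cancels under XOR.
b3 xor 4c = ff
00 xor 2d = 2d
b1 xor 21 = 90
f7 xor 09 = fe
28 xor 8f = a7
de xor 13 = cd
b5 xor 37 = 82
82 xor 4c = ce
e8 xor f4 = 1c
d5 xor 8e = 5b
f8 xor 58 = a0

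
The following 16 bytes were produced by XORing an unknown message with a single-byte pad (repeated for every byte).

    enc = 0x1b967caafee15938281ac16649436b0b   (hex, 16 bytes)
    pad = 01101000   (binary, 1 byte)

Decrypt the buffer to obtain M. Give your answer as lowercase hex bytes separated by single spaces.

The 1-byte key repeats, so the effective keystream is 68 68 68 68 68 68 68 68 68 68 68 68 68 68 68 68.
byte 0: 1b ^ 68 = 73
byte 1: 96 ^ 68 = fe
byte 2: 7c ^ 68 = 14
byte 3: aa ^ 68 = c2
byte 4: fe ^ 68 = 96
byte 5: e1 ^ 68 = 89
byte 6: 59 ^ 68 = 31
byte 7: 38 ^ 68 = 50
byte 8: 28 ^ 68 = 40
byte 9: 1a ^ 68 = 72
byte 10: c1 ^ 68 = a9
byte 11: 66 ^ 68 = 0e
byte 12: 49 ^ 68 = 21
byte 13: 43 ^ 68 = 2b
byte 14: 6b ^ 68 = 03
byte 15: 0b ^ 68 = 63

73 fe 14 c2 96 89 31 50 40 72 a9 0e 21 2b 03 63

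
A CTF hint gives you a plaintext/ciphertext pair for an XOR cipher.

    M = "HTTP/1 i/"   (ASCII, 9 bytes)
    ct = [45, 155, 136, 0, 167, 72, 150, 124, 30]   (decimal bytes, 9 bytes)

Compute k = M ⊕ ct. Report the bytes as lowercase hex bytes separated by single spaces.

65 cf dc 50 88 79 b6 15 31

Since ct = M ⊕ k, XORing both sides with M gives k = M ⊕ ct.
48 ⊕ 2d = 65
54 ⊕ 9b = cf
54 ⊕ 88 = dc
50 ⊕ 00 = 50
2f ⊕ a7 = 88
31 ⊕ 48 = 79
20 ⊕ 96 = b6
69 ⊕ 7c = 15
2f ⊕ 1e = 31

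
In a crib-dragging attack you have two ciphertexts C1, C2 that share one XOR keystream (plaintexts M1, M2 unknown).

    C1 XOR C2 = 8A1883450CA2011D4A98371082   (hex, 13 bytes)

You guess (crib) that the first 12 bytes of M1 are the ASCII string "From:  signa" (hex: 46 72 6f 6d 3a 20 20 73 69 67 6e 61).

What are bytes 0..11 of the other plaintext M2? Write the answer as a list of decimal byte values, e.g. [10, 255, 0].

Since C1 ⊕ C2 = M1 ⊕ M2, XORing with the guessed M1 bytes yields the corresponding M2 bytes: M2 = (C1 ⊕ C2) ⊕ M1.
8a XOR 46 = cc
18 XOR 72 = 6a
83 XOR 6f = ec
45 XOR 6d = 28
0c XOR 3a = 36
a2 XOR 20 = 82
01 XOR 20 = 21
1d XOR 73 = 6e
4a XOR 69 = 23
98 XOR 67 = ff
37 XOR 6e = 59
10 XOR 61 = 71

[204, 106, 236, 40, 54, 130, 33, 110, 35, 255, 89, 113]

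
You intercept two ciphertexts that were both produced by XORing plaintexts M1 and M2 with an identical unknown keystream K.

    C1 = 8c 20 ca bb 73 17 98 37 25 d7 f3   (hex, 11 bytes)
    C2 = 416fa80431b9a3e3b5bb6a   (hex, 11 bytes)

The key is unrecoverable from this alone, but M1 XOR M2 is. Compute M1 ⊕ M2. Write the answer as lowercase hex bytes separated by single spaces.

cd 4f 62 bf 42 ae 3b d4 90 6c 99

C1 ⊕ C2 = (M1 ⊕ K) ⊕ (M2 ⊕ K) = M1 ⊕ M2 — the shared key cancels under XOR.
byte 0: 8c ⊕ 41 = cd
byte 1: 20 ⊕ 6f = 4f
byte 2: ca ⊕ a8 = 62
byte 3: bb ⊕ 04 = bf
byte 4: 73 ⊕ 31 = 42
byte 5: 17 ⊕ b9 = ae
byte 6: 98 ⊕ a3 = 3b
byte 7: 37 ⊕ e3 = d4
byte 8: 25 ⊕ b5 = 90
byte 9: d7 ⊕ bb = 6c
byte 10: f3 ⊕ 6a = 99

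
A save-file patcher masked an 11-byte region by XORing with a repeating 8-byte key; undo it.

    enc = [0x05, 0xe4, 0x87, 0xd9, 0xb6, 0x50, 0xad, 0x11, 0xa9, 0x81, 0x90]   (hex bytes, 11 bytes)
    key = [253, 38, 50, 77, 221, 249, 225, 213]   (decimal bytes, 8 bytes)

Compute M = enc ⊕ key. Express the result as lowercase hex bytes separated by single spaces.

f8 c2 b5 94 6b a9 4c c4 54 a7 a2

The 8-byte key repeats, so the effective keystream is fd 26 32 4d dd f9 e1 d5 fd 26 32.
byte 0: 05 ^ fd = f8
byte 1: e4 ^ 26 = c2
byte 2: 87 ^ 32 = b5
byte 3: d9 ^ 4d = 94
byte 4: b6 ^ dd = 6b
byte 5: 50 ^ f9 = a9
byte 6: ad ^ e1 = 4c
byte 7: 11 ^ d5 = c4
byte 8: a9 ^ fd = 54
byte 9: 81 ^ 26 = a7
byte 10: 90 ^ 32 = a2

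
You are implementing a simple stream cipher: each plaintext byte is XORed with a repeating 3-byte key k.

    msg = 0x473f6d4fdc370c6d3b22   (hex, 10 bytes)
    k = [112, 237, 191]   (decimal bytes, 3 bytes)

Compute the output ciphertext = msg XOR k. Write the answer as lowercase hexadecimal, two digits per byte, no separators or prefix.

The 3-byte key repeats, so the effective keystream is 70 ed bf 70 ed bf 70 ed bf 70.
byte 0: 47 ^ 70 = 37
byte 1: 3f ^ ed = d2
byte 2: 6d ^ bf = d2
byte 3: 4f ^ 70 = 3f
byte 4: dc ^ ed = 31
byte 5: 37 ^ bf = 88
byte 6: 0c ^ 70 = 7c
byte 7: 6d ^ ed = 80
byte 8: 3b ^ bf = 84
byte 9: 22 ^ 70 = 52

37d2d23f31887c808452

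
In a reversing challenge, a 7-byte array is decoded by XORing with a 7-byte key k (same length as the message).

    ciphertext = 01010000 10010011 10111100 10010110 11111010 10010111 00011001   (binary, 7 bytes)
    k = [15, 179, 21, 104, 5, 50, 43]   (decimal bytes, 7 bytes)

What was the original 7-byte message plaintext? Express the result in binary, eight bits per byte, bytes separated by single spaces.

01010000 XOR 00001111 = 01011111
10010011 XOR 10110011 = 00100000
10111100 XOR 00010101 = 10101001
10010110 XOR 01101000 = 11111110
11111010 XOR 00000101 = 11111111
10010111 XOR 00110010 = 10100101
00011001 XOR 00101011 = 00110010

01011111 00100000 10101001 11111110 11111111 10100101 00110010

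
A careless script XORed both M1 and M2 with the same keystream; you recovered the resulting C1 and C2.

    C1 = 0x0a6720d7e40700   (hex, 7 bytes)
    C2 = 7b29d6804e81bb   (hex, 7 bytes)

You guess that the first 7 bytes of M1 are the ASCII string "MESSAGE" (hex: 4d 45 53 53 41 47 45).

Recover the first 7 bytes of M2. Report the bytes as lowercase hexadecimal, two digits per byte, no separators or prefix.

First, C1 ⊕ C2 = (M1 ⊕ K) ⊕ (M2 ⊕ K) = M1 ⊕ M2, so the key drops out. Then M2 = (M1 ⊕ M2) ⊕ M1 over the first 7 bytes.
byte 0: (0a ⊕ 7b) ⊕ 4d = 71 ⊕ 4d = 3c
byte 1: (67 ⊕ 29) ⊕ 45 = 4e ⊕ 45 = 0b
byte 2: (20 ⊕ d6) ⊕ 53 = f6 ⊕ 53 = a5
byte 3: (d7 ⊕ 80) ⊕ 53 = 57 ⊕ 53 = 04
byte 4: (e4 ⊕ 4e) ⊕ 41 = aa ⊕ 41 = eb
byte 5: (07 ⊕ 81) ⊕ 47 = 86 ⊕ 47 = c1
byte 6: (00 ⊕ bb) ⊕ 45 = bb ⊕ 45 = fe

3c0ba504ebc1fe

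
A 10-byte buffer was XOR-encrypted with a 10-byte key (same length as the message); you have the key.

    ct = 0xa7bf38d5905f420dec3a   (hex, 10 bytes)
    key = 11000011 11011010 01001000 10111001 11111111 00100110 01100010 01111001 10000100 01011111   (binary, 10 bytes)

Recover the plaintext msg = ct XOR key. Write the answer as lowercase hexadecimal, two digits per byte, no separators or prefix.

XOR is its own inverse, so applying the key byte-wise gives the result directly.
byte 0: a7 XOR c3 = 64
byte 1: bf XOR da = 65
byte 2: 38 XOR 48 = 70
byte 3: d5 XOR b9 = 6c
byte 4: 90 XOR ff = 6f
byte 5: 5f XOR 26 = 79
byte 6: 42 XOR 62 = 20
byte 7: 0d XOR 79 = 74
byte 8: ec XOR 84 = 68
byte 9: 3a XOR 5f = 65

6465706c6f7920746865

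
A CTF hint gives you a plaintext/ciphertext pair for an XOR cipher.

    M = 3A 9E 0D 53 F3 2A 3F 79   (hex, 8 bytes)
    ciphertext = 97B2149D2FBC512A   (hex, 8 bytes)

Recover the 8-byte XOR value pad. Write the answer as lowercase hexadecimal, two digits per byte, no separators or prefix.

Since ciphertext = M ⊕ pad, XORing both sides with M gives pad = M ⊕ ciphertext.
byte 0: 3a XOR 97 = ad
byte 1: 9e XOR b2 = 2c
byte 2: 0d XOR 14 = 19
byte 3: 53 XOR 9d = ce
byte 4: f3 XOR 2f = dc
byte 5: 2a XOR bc = 96
byte 6: 3f XOR 51 = 6e
byte 7: 79 XOR 2a = 53

ad2c19cedc966e53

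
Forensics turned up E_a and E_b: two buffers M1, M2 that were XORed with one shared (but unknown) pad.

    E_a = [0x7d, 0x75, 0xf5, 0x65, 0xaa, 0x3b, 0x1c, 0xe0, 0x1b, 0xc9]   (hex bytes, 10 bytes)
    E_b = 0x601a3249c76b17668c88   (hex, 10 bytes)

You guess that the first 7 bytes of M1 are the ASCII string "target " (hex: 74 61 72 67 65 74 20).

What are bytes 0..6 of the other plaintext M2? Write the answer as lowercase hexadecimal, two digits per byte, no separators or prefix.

690eb54b08242b

First, E_a ⊕ E_b = (M1 ⊕ K) ⊕ (M2 ⊕ K) = M1 ⊕ M2, so the key drops out. Then M2 = (M1 ⊕ M2) ⊕ M1 over the first 7 bytes.
byte 0: (7d xor 60) xor 74 = 1d xor 74 = 69
byte 1: (75 xor 1a) xor 61 = 6f xor 61 = 0e
byte 2: (f5 xor 32) xor 72 = c7 xor 72 = b5
byte 3: (65 xor 49) xor 67 = 2c xor 67 = 4b
byte 4: (aa xor c7) xor 65 = 6d xor 65 = 08
byte 5: (3b xor 6b) xor 74 = 50 xor 74 = 24
byte 6: (1c xor 17) xor 20 = 0b xor 20 = 2b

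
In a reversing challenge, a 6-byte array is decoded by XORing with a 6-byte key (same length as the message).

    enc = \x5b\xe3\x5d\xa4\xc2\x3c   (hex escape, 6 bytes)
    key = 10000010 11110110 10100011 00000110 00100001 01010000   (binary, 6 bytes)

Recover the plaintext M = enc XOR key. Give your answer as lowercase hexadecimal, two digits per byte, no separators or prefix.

d915fea2e36c

XOR is its own inverse, so applying the key byte-wise gives the result directly.
5b xor 82 = d9
e3 xor f6 = 15
5d xor a3 = fe
a4 xor 06 = a2
c2 xor 21 = e3
3c xor 50 = 6c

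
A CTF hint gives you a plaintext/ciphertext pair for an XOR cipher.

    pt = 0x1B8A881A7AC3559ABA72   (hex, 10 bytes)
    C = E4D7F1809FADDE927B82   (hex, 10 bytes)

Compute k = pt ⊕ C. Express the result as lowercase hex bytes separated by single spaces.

Since C = pt ⊕ k, XORing both sides with pt gives k = pt ⊕ C.
byte 0: 00011011 ^ 11100100 = 11111111
byte 1: 10001010 ^ 11010111 = 01011101
byte 2: 10001000 ^ 11110001 = 01111001
byte 3: 00011010 ^ 10000000 = 10011010
byte 4: 01111010 ^ 10011111 = 11100101
byte 5: 11000011 ^ 10101101 = 01101110
byte 6: 01010101 ^ 11011110 = 10001011
byte 7: 10011010 ^ 10010010 = 00001000
byte 8: 10111010 ^ 01111011 = 11000001
byte 9: 01110010 ^ 10000010 = 11110000

ff 5d 79 9a e5 6e 8b 08 c1 f0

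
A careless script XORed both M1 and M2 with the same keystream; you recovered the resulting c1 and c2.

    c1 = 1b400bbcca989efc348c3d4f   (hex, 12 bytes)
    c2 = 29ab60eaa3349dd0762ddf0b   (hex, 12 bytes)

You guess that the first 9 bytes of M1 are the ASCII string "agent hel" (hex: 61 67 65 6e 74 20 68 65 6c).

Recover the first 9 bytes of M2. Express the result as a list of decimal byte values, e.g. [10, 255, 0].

First, c1 ⊕ c2 = (M1 ⊕ K) ⊕ (M2 ⊕ K) = M1 ⊕ M2, so the key drops out. Then M2 = (M1 ⊕ M2) ⊕ M1 over the first 9 bytes.
byte 0: (1b xor 29) xor 61 = 32 xor 61 = 53
byte 1: (40 xor ab) xor 67 = eb xor 67 = 8c
byte 2: (0b xor 60) xor 65 = 6b xor 65 = 0e
byte 3: (bc xor ea) xor 6e = 56 xor 6e = 38
byte 4: (ca xor a3) xor 74 = 69 xor 74 = 1d
byte 5: (98 xor 34) xor 20 = ac xor 20 = 8c
byte 6: (9e xor 9d) xor 68 = 03 xor 68 = 6b
byte 7: (fc xor d0) xor 65 = 2c xor 65 = 49
byte 8: (34 xor 76) xor 6c = 42 xor 6c = 2e

[83, 140, 14, 56, 29, 140, 107, 73, 46]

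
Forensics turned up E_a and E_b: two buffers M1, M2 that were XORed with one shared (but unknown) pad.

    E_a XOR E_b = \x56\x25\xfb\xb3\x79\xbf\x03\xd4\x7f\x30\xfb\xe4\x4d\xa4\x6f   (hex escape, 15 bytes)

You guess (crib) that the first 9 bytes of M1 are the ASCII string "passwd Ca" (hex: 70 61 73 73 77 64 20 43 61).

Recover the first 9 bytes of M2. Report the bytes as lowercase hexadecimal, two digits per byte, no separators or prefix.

264488c00edb23971e

Since E_a ⊕ E_b = M1 ⊕ M2, XORing with the guessed M1 bytes yields the corresponding M2 bytes: M2 = (E_a ⊕ E_b) ⊕ M1.
56 XOR 70 = 26
25 XOR 61 = 44
fb XOR 73 = 88
b3 XOR 73 = c0
79 XOR 77 = 0e
bf XOR 64 = db
03 XOR 20 = 23
d4 XOR 43 = 97
7f XOR 61 = 1e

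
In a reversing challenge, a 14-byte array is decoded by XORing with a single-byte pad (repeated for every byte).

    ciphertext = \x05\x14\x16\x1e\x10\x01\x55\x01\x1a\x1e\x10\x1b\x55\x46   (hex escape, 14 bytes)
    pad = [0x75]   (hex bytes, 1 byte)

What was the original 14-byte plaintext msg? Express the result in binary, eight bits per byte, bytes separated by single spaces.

The 1-byte key repeats, so the effective keystream is 75 75 75 75 75 75 75 75 75 75 75 75 75 75.
byte 0: 05 XOR 75 = 70
byte 1: 14 XOR 75 = 61
byte 2: 16 XOR 75 = 63
byte 3: 1e XOR 75 = 6b
byte 4: 10 XOR 75 = 65
byte 5: 01 XOR 75 = 74
byte 6: 55 XOR 75 = 20
byte 7: 01 XOR 75 = 74
byte 8: 1a XOR 75 = 6f
byte 9: 1e XOR 75 = 6b
byte 10: 10 XOR 75 = 65
byte 11: 1b XOR 75 = 6e
byte 12: 55 XOR 75 = 20
byte 13: 46 XOR 75 = 33

01110000 01100001 01100011 01101011 01100101 01110100 00100000 01110100 01101111 01101011 01100101 01101110 00100000 00110011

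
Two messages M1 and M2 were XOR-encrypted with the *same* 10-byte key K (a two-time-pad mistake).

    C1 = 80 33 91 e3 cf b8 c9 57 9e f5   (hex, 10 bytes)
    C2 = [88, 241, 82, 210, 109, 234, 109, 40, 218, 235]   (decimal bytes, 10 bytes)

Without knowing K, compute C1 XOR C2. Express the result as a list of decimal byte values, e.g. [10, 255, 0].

[216, 194, 195, 49, 162, 82, 164, 127, 68, 30]

C1 ⊕ C2 = (M1 ⊕ K) ⊕ (M2 ⊕ K) = M1 ⊕ M2 — the shared key cancels under XOR.
byte 0: 10000000 xor 01011000 = 11011000
byte 1: 00110011 xor 11110001 = 11000010
byte 2: 10010001 xor 01010010 = 11000011
byte 3: 11100011 xor 11010010 = 00110001
byte 4: 11001111 xor 01101101 = 10100010
byte 5: 10111000 xor 11101010 = 01010010
byte 6: 11001001 xor 01101101 = 10100100
byte 7: 01010111 xor 00101000 = 01111111
byte 8: 10011110 xor 11011010 = 01000100
byte 9: 11110101 xor 11101011 = 00011110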